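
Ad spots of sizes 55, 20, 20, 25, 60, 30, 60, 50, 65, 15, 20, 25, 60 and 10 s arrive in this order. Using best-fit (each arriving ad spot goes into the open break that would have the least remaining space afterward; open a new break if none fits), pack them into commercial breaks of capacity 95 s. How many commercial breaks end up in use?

  55 → break 1 (new)  [load 55/95]
  20 → break 1  [load 75/95]
  20 → break 1  [load 95/95]
  25 → break 2 (new)  [load 25/95]
  60 → break 2  [load 85/95]
  30 → break 3 (new)  [load 30/95]
  60 → break 3  [load 90/95]
  50 → break 4 (new)  [load 50/95]
  65 → break 5 (new)  [load 65/95]
  15 → break 5  [load 80/95]
  20 → break 4  [load 70/95]
  25 → break 4  [load 95/95]
  60 → break 6 (new)  [load 60/95]
  10 → break 2  [load 95/95]
6 commercial breaks opened.

6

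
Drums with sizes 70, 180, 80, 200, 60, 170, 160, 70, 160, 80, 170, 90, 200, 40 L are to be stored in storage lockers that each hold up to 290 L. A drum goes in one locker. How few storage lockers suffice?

Total = 200 + 200 + 180 + 170 + 170 + 160 + 160 + 90 + 80 + 80 + 70 + 70 + 60 + 40 = 1730 L.
Lower bound: ⌈1730/290⌉ = 6 storage lockers.
Also, 7 drums each exceed 145 L, and no two of those can share a locker, so at least 7 storage lockers are needed.
A packing using 7 storage lockers:
  locker 1: 200 + 90 = 290
  locker 2: 200 + 80 = 280
  locker 3: 180 + 80 = 260
  locker 4: 170 + 70 + 40 = 280
  locker 5: 170 + 70 = 240
  locker 6: 160 + 60 = 220
  locker 7: 160 = 160
This matches the lower bound, so 7 is optimal.

7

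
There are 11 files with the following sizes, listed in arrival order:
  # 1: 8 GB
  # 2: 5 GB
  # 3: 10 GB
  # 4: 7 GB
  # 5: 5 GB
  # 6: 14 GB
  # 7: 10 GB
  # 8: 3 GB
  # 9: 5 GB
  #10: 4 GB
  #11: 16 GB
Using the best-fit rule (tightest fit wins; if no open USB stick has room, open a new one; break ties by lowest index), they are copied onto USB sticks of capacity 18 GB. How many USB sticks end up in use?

  8 → USB stick 1 (new)  [load 8/18]
  5 → USB stick 1  [load 13/18]
  10 → USB stick 2 (new)  [load 10/18]
  7 → USB stick 2  [load 17/18]
  5 → USB stick 1  [load 18/18]
  14 → USB stick 3 (new)  [load 14/18]
  10 → USB stick 4 (new)  [load 10/18]
  3 → USB stick 3  [load 17/18]
  5 → USB stick 4  [load 15/18]
  4 → USB stick 5 (new)  [load 4/18]
  16 → USB stick 6 (new)  [load 16/18]
6 USB sticks opened.

6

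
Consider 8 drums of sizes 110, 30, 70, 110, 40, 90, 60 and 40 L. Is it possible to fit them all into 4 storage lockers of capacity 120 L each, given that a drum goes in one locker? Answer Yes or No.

No

Total = 550 L; ⌈550/120⌉ = 5.
At least 5 storage lockers are required, but only 4 are allowed.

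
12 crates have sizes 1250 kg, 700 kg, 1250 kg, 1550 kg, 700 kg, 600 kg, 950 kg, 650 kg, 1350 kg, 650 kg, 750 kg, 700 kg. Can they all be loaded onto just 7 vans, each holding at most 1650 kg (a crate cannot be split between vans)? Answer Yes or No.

Total = 11100 kg; ⌈11100/1650⌉ = 7.
The bound of 7 does not rule out 7, but exhaustive search shows no assignment into 7 vans of capacity 1650 kg exists — the minimum is 8.

No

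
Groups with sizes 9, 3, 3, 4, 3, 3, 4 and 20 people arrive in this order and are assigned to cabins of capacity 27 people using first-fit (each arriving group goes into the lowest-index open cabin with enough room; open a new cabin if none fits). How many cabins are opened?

2

  9 → cabin 1 (new)  [load 9/27]
  3 → cabin 1  [load 12/27]
  3 → cabin 1  [load 15/27]
  4 → cabin 1  [load 19/27]
  3 → cabin 1  [load 22/27]
  3 → cabin 1  [load 25/27]
  4 → cabin 2 (new)  [load 4/27]
  20 → cabin 2  [load 24/27]
2 cabins opened.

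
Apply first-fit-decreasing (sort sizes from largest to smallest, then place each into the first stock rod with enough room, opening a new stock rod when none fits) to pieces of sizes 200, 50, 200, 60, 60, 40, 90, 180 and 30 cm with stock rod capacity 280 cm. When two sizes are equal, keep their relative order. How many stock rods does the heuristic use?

4

Sorted descending: 200, 200, 180, 90, 60, 60, 50, 40, 30.
  200 → stock rod 1 (new)  [load 200/280]
  200 → stock rod 2 (new)  [load 200/280]
  180 → stock rod 3 (new)  [load 180/280]
  90 → stock rod 3  [load 270/280]
  60 → stock rod 1  [load 260/280]
  60 → stock rod 2  [load 260/280]
  50 → stock rod 4 (new)  [load 50/280]
  40 → stock rod 4  [load 90/280]
  30 → stock rod 4  [load 120/280]
4 stock rods opened.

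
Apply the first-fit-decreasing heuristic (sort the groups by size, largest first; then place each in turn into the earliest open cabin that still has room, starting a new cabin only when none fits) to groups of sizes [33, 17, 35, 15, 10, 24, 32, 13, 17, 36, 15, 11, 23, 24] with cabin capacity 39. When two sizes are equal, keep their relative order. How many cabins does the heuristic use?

9

Sorted descending: 36, 35, 33, 32, 24, 24, 23, 17, 17, 15, 15, 13, 11, 10.
  36 → cabin 1 (new)  [load 36/39]
  35 → cabin 2 (new)  [load 35/39]
  33 → cabin 3 (new)  [load 33/39]
  32 → cabin 4 (new)  [load 32/39]
  24 → cabin 5 (new)  [load 24/39]
  24 → cabin 6 (new)  [load 24/39]
  23 → cabin 7 (new)  [load 23/39]
  17 → cabin 8 (new)  [load 17/39]
  17 → cabin 8  [load 34/39]
  15 → cabin 5  [load 39/39]
  15 → cabin 6  [load 39/39]
  13 → cabin 7  [load 36/39]
  11 → cabin 9 (new)  [load 11/39]
  10 → cabin 9  [load 21/39]
9 cabins opened.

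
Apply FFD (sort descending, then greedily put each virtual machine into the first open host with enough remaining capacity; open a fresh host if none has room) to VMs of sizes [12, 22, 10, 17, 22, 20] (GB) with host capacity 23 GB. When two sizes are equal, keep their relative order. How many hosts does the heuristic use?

5

Sorted descending: 22, 22, 20, 17, 12, 10.
  22 → host 1 (new)  [load 22/23]
  22 → host 2 (new)  [load 22/23]
  20 → host 3 (new)  [load 20/23]
  17 → host 4 (new)  [load 17/23]
  12 → host 5 (new)  [load 12/23]
  10 → host 5  [load 22/23]
5 hosts opened.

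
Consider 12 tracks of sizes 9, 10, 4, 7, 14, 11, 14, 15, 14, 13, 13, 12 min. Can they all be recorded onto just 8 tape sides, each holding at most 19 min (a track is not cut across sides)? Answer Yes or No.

No

Total = 136 min; ⌈136/19⌉ = 8.
9 tracks each exceed half the capacity and cannot share a side, forcing at least 9 tape sides.
At least 9 tape sides are required, but only 8 are allowed.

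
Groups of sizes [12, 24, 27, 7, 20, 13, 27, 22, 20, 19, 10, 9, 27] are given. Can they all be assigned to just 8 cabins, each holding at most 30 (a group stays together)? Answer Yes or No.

Total = 237; ⌈237/30⌉ = 8.
The bound of 8 does not rule out 8, but exhaustive search shows no assignment into 8 cabins of capacity 30 exists — the minimum is 9.

No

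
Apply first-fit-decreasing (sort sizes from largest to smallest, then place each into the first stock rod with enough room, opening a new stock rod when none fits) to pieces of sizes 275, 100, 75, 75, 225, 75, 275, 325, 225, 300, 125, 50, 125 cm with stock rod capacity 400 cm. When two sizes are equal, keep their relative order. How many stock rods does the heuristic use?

6

Sorted descending: 325, 300, 275, 275, 225, 225, 125, 125, 100, 75, 75, 75, 50.
  325 → stock rod 1 (new)  [load 325/400]
  300 → stock rod 2 (new)  [load 300/400]
  275 → stock rod 3 (new)  [load 275/400]
  275 → stock rod 4 (new)  [load 275/400]
  225 → stock rod 5 (new)  [load 225/400]
  225 → stock rod 6 (new)  [load 225/400]
  125 → stock rod 3  [load 400/400]
  125 → stock rod 4  [load 400/400]
  100 → stock rod 2  [load 400/400]
  75 → stock rod 1  [load 400/400]
  75 → stock rod 5  [load 300/400]
  75 → stock rod 5  [load 375/400]
  50 → stock rod 6  [load 275/400]
6 stock rods opened.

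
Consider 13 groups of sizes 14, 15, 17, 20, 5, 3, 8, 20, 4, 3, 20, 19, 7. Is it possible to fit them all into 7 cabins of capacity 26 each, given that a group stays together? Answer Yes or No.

A valid assignment using 7 cabins:
  cabin 1: 20 + 5 = 25
  cabin 2: 20 + 4 = 24
  cabin 3: 20 + 3 + 3 = 26
  cabin 4: 19 + 7 = 26
  cabin 5: 17 + 8 = 25
  cabin 6: 15 = 15
  cabin 7: 14 = 14
Every load is within 26, so 7 cabins suffice.

Yes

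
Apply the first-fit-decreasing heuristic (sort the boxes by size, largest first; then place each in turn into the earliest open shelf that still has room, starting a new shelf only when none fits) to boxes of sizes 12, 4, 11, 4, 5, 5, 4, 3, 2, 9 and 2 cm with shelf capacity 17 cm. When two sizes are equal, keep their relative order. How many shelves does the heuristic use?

Sorted descending: 12, 11, 9, 5, 5, 4, 4, 4, 3, 2, 2.
  12 → shelf 1 (new)  [load 12/17]
  11 → shelf 2 (new)  [load 11/17]
  9 → shelf 3 (new)  [load 9/17]
  5 → shelf 1  [load 17/17]
  5 → shelf 2  [load 16/17]
  4 → shelf 3  [load 13/17]
  4 → shelf 3  [load 17/17]
  4 → shelf 4 (new)  [load 4/17]
  3 → shelf 4  [load 7/17]
  2 → shelf 4  [load 9/17]
  2 → shelf 4  [load 11/17]
4 shelves opened.

4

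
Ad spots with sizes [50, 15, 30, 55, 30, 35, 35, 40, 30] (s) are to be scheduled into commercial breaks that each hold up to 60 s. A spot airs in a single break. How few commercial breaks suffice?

Total = 55 + 50 + 40 + 35 + 35 + 30 + 30 + 30 + 15 = 320 s.
Lower bound: ⌈320/60⌉ = 6 commercial breaks.
A packing using 7 commercial breaks:
  break 1: 55 = 55
  break 2: 50 = 50
  break 3: 40 + 15 = 55
  break 4: 35 = 35
  break 5: 35 = 35
  break 6: 30 + 30 = 60
  break 7: 30 = 30
No arrangement into 6 commercial breaks stays within capacity, so 7 is optimal.

7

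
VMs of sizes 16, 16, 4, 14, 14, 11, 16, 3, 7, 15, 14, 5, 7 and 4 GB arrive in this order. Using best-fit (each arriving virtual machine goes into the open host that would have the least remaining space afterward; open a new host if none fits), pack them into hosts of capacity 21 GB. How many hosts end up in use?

  16 → host 1 (new)  [load 16/21]
  16 → host 2 (new)  [load 16/21]
  4 → host 1  [load 20/21]
  14 → host 3 (new)  [load 14/21]
  14 → host 4 (new)  [load 14/21]
  11 → host 5 (new)  [load 11/21]
  16 → host 6 (new)  [load 16/21]
  3 → host 2  [load 19/21]
  7 → host 3  [load 21/21]
  15 → host 7 (new)  [load 15/21]
  14 → host 8 (new)  [load 14/21]
  5 → host 6  [load 21/21]
  7 → host 4  [load 21/21]
  4 → host 7  [load 19/21]
8 hosts opened.

8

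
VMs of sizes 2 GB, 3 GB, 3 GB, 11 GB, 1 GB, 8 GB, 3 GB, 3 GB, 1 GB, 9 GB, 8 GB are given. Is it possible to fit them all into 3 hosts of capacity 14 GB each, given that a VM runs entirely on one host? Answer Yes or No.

No

Total = 52 GB; ⌈52/14⌉ = 4.
At least 4 hosts are required, but only 3 are allowed.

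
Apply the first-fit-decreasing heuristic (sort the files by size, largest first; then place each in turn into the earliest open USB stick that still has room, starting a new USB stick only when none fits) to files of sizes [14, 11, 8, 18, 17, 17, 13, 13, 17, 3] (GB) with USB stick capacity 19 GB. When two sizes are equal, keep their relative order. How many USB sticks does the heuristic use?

8

Sorted descending: 18, 17, 17, 17, 14, 13, 13, 11, 8, 3.
  18 → USB stick 1 (new)  [load 18/19]
  17 → USB stick 2 (new)  [load 17/19]
  17 → USB stick 3 (new)  [load 17/19]
  17 → USB stick 4 (new)  [load 17/19]
  14 → USB stick 5 (new)  [load 14/19]
  13 → USB stick 6 (new)  [load 13/19]
  13 → USB stick 7 (new)  [load 13/19]
  11 → USB stick 8 (new)  [load 11/19]
  8 → USB stick 8  [load 19/19]
  3 → USB stick 5  [load 17/19]
8 USB sticks opened.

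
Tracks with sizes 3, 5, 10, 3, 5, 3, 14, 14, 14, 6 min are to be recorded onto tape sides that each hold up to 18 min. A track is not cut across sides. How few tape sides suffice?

Total = 14 + 14 + 14 + 10 + 6 + 5 + 5 + 3 + 3 + 3 = 77 min.
Lower bound: ⌈77/18⌉ = 5 tape sides.
A packing using 5 tape sides:
  side 1: 14 + 3 = 17
  side 2: 14 + 3 = 17
  side 3: 14 + 3 = 17
  side 4: 10 + 6 = 16
  side 5: 5 + 5 = 10
This matches the lower bound, so 5 is optimal.

5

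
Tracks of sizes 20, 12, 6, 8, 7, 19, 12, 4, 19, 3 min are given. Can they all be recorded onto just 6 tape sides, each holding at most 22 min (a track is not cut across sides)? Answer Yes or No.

A valid assignment using 6 tape sides:
  side 1: 20 = 20
  side 2: 19 + 3 = 22
  side 3: 19 = 19
  side 4: 12 + 8 = 20
  side 5: 12 + 7 = 19
  side 6: 6 + 4 = 10
Every load is within 22 min, so 6 tape sides suffice.

Yes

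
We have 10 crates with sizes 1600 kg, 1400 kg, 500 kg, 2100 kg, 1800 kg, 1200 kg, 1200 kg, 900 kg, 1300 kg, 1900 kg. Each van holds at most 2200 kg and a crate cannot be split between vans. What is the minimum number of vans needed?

8

Total = 2100 + 1900 + 1800 + 1600 + 1400 + 1300 + 1200 + 1200 + 900 + 500 = 13900 kg.
Lower bound: ⌈13900/2200⌉ = 7 vans.
Also, 8 crates each exceed 1100 kg, and no two of those can share a van, so at least 8 vans are needed.
A packing using 8 vans:
  van 1: 2100 = 2100
  van 2: 1900 = 1900
  van 3: 1800 = 1800
  van 4: 1600 + 500 = 2100
  van 5: 1400 = 1400
  van 6: 1300 + 900 = 2200
  van 7: 1200 = 1200
  van 8: 1200 = 1200
This matches the lower bound, so 8 is optimal.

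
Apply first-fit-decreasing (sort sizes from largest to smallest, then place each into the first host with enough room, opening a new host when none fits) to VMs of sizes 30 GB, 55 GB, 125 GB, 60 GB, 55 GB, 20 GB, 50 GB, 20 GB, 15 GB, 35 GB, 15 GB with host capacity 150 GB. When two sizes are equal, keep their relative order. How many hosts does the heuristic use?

4

Sorted descending: 125, 60, 55, 55, 50, 35, 30, 20, 20, 15, 15.
  125 → host 1 (new)  [load 125/150]
  60 → host 2 (new)  [load 60/150]
  55 → host 2  [load 115/150]
  55 → host 3 (new)  [load 55/150]
  50 → host 3  [load 105/150]
  35 → host 2  [load 150/150]
  30 → host 3  [load 135/150]
  20 → host 1  [load 145/150]
  20 → host 4 (new)  [load 20/150]
  15 → host 3  [load 150/150]
  15 → host 4  [load 35/150]
4 hosts opened.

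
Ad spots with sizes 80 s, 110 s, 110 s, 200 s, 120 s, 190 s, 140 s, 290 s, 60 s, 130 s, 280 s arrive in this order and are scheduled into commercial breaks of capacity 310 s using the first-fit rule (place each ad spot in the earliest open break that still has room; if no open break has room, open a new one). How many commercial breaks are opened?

  80 → break 1 (new)  [load 80/310]
  110 → break 1  [load 190/310]
  110 → break 1  [load 300/310]
  200 → break 2 (new)  [load 200/310]
  120 → break 3 (new)  [load 120/310]
  190 → break 3  [load 310/310]
  140 → break 4 (new)  [load 140/310]
  290 → break 5 (new)  [load 290/310]
  60 → break 2  [load 260/310]
  130 → break 4  [load 270/310]
  280 → break 6 (new)  [load 280/310]
6 commercial breaks opened.

6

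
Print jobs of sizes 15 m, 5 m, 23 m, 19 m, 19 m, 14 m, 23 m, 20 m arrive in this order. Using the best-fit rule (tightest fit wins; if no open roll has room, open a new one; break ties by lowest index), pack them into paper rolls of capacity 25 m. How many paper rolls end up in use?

7

  15 → roll 1 (new)  [load 15/25]
  5 → roll 1  [load 20/25]
  23 → roll 2 (new)  [load 23/25]
  19 → roll 3 (new)  [load 19/25]
  19 → roll 4 (new)  [load 19/25]
  14 → roll 5 (new)  [load 14/25]
  23 → roll 6 (new)  [load 23/25]
  20 → roll 7 (new)  [load 20/25]
7 paper rolls opened.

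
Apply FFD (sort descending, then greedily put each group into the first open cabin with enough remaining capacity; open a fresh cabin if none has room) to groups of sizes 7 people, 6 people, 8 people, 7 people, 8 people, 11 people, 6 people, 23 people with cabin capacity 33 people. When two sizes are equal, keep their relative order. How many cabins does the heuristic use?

Sorted descending: 23, 11, 8, 8, 7, 7, 6, 6.
  23 → cabin 1 (new)  [load 23/33]
  11 → cabin 2 (new)  [load 11/33]
  8 → cabin 1  [load 31/33]
  8 → cabin 2  [load 19/33]
  7 → cabin 2  [load 26/33]
  7 → cabin 2  [load 33/33]
  6 → cabin 3 (new)  [load 6/33]
  6 → cabin 3  [load 12/33]
3 cabins opened.

3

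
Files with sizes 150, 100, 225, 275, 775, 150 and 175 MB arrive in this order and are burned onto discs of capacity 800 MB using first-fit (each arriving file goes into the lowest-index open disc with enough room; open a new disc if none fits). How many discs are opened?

  150 → disc 1 (new)  [load 150/800]
  100 → disc 1  [load 250/800]
  225 → disc 1  [load 475/800]
  275 → disc 1  [load 750/800]
  775 → disc 2 (new)  [load 775/800]
  150 → disc 3 (new)  [load 150/800]
  175 → disc 3  [load 325/800]
3 discs opened.

3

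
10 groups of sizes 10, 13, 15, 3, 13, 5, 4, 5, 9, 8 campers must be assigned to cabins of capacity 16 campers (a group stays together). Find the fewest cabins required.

6

Total = 15 + 13 + 13 + 10 + 9 + 8 + 5 + 5 + 4 + 3 = 85 campers.
Lower bound: ⌈85/16⌉ = 6 cabins.
A packing using 6 cabins:
  cabin 1: 15 = 15
  cabin 2: 13 + 3 = 16
  cabin 3: 13 = 13
  cabin 4: 10 + 5 = 15
  cabin 5: 9 + 5 = 14
  cabin 6: 8 + 4 = 12
This matches the lower bound, so 6 is optimal.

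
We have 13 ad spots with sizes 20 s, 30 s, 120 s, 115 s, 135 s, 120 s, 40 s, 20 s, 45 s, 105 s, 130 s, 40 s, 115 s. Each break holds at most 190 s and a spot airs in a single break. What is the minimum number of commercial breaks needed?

7

Total = 135 + 130 + 120 + 120 + 115 + 115 + 105 + 45 + 40 + 40 + 30 + 20 + 20 = 1035 s.
Lower bound: ⌈1035/190⌉ = 6 commercial breaks.
Also, 7 ad spots each exceed 95 s, and no two of those can share a break, so at least 7 commercial breaks are needed.
A packing using 7 commercial breaks:
  break 1: 135 + 45 = 180
  break 2: 130 + 40 + 20 = 190
  break 3: 120 + 40 + 30 = 190
  break 4: 120 + 20 = 140
  break 5: 115 = 115
  break 6: 115 = 115
  break 7: 105 = 105
This matches the lower bound, so 7 is optimal.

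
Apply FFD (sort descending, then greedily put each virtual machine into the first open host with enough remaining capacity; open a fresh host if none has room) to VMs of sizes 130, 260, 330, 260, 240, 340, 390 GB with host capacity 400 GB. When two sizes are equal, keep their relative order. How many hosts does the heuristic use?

Sorted descending: 390, 340, 330, 260, 260, 240, 130.
  390 → host 1 (new)  [load 390/400]
  340 → host 2 (new)  [load 340/400]
  330 → host 3 (new)  [load 330/400]
  260 → host 4 (new)  [load 260/400]
  260 → host 5 (new)  [load 260/400]
  240 → host 6 (new)  [load 240/400]
  130 → host 4  [load 390/400]
6 hosts opened.

6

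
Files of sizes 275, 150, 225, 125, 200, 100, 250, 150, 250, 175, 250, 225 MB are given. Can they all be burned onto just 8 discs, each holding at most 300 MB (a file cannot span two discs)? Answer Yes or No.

Total = 2375 MB; ⌈2375/300⌉ = 8.
The bound of 8 does not rule out 8, but exhaustive search shows no assignment into 8 discs of capacity 300 MB exists — the minimum is 9.

No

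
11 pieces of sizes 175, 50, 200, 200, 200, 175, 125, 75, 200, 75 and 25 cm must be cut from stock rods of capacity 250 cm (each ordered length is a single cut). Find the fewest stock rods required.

Total = 200 + 200 + 200 + 200 + 175 + 175 + 125 + 75 + 75 + 50 + 25 = 1500 cm.
Lower bound: ⌈1500/250⌉ = 6 stock rods.
A packing using 7 stock rods:
  stock rod 1: 200 + 50 = 250
  stock rod 2: 200 + 25 = 225
  stock rod 3: 200 = 200
  stock rod 4: 200 = 200
  stock rod 5: 175 + 75 = 250
  stock rod 6: 175 + 75 = 250
  stock rod 7: 125 = 125
No arrangement into 6 stock rods stays within capacity, so 7 is optimal.

7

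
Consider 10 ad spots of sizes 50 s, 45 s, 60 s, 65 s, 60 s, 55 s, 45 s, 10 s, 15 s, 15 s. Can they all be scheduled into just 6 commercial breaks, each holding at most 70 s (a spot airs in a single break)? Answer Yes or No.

Total = 420 s; ⌈420/70⌉ = 6.
7 ad spots each exceed half the capacity and cannot share a break, forcing at least 7 commercial breaks.
At least 7 commercial breaks are required, but only 6 are allowed.

No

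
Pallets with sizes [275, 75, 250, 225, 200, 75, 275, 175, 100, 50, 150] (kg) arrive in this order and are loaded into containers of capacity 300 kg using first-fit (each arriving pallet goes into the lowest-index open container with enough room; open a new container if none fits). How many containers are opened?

7

  275 → container 1 (new)  [load 275/300]
  75 → container 2 (new)  [load 75/300]
  250 → container 3 (new)  [load 250/300]
  225 → container 2  [load 300/300]
  200 → container 4 (new)  [load 200/300]
  75 → container 4  [load 275/300]
  275 → container 5 (new)  [load 275/300]
  175 → container 6 (new)  [load 175/300]
  100 → container 6  [load 275/300]
  50 → container 3  [load 300/300]
  150 → container 7 (new)  [load 150/300]
7 containers opened.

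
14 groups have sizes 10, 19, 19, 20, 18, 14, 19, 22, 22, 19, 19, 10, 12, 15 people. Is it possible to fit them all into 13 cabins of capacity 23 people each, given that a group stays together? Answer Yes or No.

Yes

A valid assignment using 13 cabins:
  cabin 1: 22 = 22
  cabin 2: 22 = 22
  cabin 3: 20 = 20
  cabin 4: 19 = 19
  cabin 5: 19 = 19
  cabin 6: 19 = 19
  cabin 7: 19 = 19
  cabin 8: 19 = 19
  cabin 9: 18 = 18
  cabin 10: 15 = 15
  cabin 11: 14 = 14
  cabin 12: 12 + 10 = 22
  cabin 13: 10 = 10
Every load is within 23 people, so 13 cabins suffice.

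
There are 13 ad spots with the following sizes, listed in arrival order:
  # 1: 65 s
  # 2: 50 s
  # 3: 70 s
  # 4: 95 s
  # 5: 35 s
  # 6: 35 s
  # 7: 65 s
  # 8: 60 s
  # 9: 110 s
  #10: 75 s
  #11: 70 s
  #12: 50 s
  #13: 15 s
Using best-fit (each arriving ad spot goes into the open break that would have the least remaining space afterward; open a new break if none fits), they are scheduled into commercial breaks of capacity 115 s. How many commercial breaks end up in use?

  65 → break 1 (new)  [load 65/115]
  50 → break 1  [load 115/115]
  70 → break 2 (new)  [load 70/115]
  95 → break 3 (new)  [load 95/115]
  35 → break 2  [load 105/115]
  35 → break 4 (new)  [load 35/115]
  65 → break 4  [load 100/115]
  60 → break 5 (new)  [load 60/115]
  110 → break 6 (new)  [load 110/115]
  75 → break 7 (new)  [load 75/115]
  70 → break 8 (new)  [load 70/115]
  50 → break 5  [load 110/115]
  15 → break 4  [load 115/115]
8 commercial breaks opened.

8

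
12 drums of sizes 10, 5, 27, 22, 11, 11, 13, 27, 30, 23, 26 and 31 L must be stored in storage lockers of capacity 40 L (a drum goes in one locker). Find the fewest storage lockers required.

Total = 31 + 30 + 27 + 27 + 26 + 23 + 22 + 13 + 11 + 11 + 10 + 5 = 236 L.
Lower bound: ⌈236/40⌉ = 6 storage lockers.
Also, 7 drums each exceed 20 L, and no two of those can share a locker, so at least 7 storage lockers are needed.
A packing using 7 storage lockers:
  locker 1: 31 + 5 = 36
  locker 2: 30 + 10 = 40
  locker 3: 27 + 13 = 40
  locker 4: 27 + 11 = 38
  locker 5: 26 + 11 = 37
  locker 6: 23 = 23
  locker 7: 22 = 22
This matches the lower bound, so 7 is optimal.

7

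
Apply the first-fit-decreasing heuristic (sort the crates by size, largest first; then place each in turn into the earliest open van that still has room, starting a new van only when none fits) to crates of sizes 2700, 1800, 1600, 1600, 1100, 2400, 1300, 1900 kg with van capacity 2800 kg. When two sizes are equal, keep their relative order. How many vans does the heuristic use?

Sorted descending: 2700, 2400, 1900, 1800, 1600, 1600, 1300, 1100.
  2700 → van 1 (new)  [load 2700/2800]
  2400 → van 2 (new)  [load 2400/2800]
  1900 → van 3 (new)  [load 1900/2800]
  1800 → van 4 (new)  [load 1800/2800]
  1600 → van 5 (new)  [load 1600/2800]
  1600 → van 6 (new)  [load 1600/2800]
  1300 → van 7 (new)  [load 1300/2800]
  1100 → van 5  [load 2700/2800]
7 vans opened.

7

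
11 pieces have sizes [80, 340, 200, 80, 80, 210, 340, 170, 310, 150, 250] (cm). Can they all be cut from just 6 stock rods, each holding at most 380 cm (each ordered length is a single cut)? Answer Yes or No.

Total = 2210 cm; ⌈2210/380⌉ = 6.
The bound of 6 does not rule out 6, but exhaustive search shows no assignment into 6 stock rods of capacity 380 cm exists — the minimum is 7.

No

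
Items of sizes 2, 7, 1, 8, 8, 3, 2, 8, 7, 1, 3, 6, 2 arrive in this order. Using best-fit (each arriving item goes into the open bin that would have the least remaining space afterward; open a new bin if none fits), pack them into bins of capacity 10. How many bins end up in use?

  2 → bin 1 (new)  [load 2/10]
  7 → bin 1  [load 9/10]
  1 → bin 1  [load 10/10]
  8 → bin 2 (new)  [load 8/10]
  8 → bin 3 (new)  [load 8/10]
  3 → bin 4 (new)  [load 3/10]
  2 → bin 2  [load 10/10]
  8 → bin 5 (new)  [load 8/10]
  7 → bin 4  [load 10/10]
  1 → bin 3  [load 9/10]
  3 → bin 6 (new)  [load 3/10]
  6 → bin 6  [load 9/10]
  2 → bin 5  [load 10/10]
6 bins opened.

6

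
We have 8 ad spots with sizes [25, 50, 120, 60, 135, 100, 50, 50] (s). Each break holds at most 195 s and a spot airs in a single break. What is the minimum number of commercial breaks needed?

Total = 135 + 120 + 100 + 60 + 50 + 50 + 50 + 25 = 590 s.
Lower bound: ⌈590/195⌉ = 4 commercial breaks.
A packing using 4 commercial breaks:
  break 1: 135 + 60 = 195
  break 2: 120 + 50 + 25 = 195
  break 3: 100 + 50 = 150
  break 4: 50 = 50
This matches the lower bound, so 4 is optimal.

4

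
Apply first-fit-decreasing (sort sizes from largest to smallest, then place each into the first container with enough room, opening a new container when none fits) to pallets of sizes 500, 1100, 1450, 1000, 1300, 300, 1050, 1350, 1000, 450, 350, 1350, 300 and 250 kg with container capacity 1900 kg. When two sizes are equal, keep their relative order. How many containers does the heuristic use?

8

Sorted descending: 1450, 1350, 1350, 1300, 1100, 1050, 1000, 1000, 500, 450, 350, 300, 300, 250.
  1450 → container 1 (new)  [load 1450/1900]
  1350 → container 2 (new)  [load 1350/1900]
  1350 → container 3 (new)  [load 1350/1900]
  1300 → container 4 (new)  [load 1300/1900]
  1100 → container 5 (new)  [load 1100/1900]
  1050 → container 6 (new)  [load 1050/1900]
  1000 → container 7 (new)  [load 1000/1900]
  1000 → container 8 (new)  [load 1000/1900]
  500 → container 2  [load 1850/1900]
  450 → container 1  [load 1900/1900]
  350 → container 3  [load 1700/1900]
  300 → container 4  [load 1600/1900]
  300 → container 4  [load 1900/1900]
  250 → container 5  [load 1350/1900]
8 containers opened.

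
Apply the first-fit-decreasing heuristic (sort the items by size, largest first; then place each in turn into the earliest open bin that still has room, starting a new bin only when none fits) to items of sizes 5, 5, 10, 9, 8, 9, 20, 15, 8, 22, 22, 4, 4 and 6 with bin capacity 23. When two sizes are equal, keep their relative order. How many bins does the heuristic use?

7

Sorted descending: 22, 22, 20, 15, 10, 9, 9, 8, 8, 6, 5, 5, 4, 4.
  22 → bin 1 (new)  [load 22/23]
  22 → bin 2 (new)  [load 22/23]
  20 → bin 3 (new)  [load 20/23]
  15 → bin 4 (new)  [load 15/23]
  10 → bin 5 (new)  [load 10/23]
  9 → bin 5  [load 19/23]
  9 → bin 6 (new)  [load 9/23]
  8 → bin 4  [load 23/23]
  8 → bin 6  [load 17/23]
  6 → bin 6  [load 23/23]
  5 → bin 7 (new)  [load 5/23]
  5 → bin 7  [load 10/23]
  4 → bin 5  [load 23/23]
  4 → bin 7  [load 14/23]
7 bins opened.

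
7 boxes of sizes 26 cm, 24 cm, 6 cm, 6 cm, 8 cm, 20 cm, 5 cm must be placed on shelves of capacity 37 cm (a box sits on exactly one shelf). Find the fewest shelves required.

Total = 26 + 24 + 20 + 8 + 6 + 6 + 5 = 95 cm.
Lower bound: ⌈95/37⌉ = 3 shelves.
A packing using 3 shelves:
  shelf 1: 26 + 8 = 34
  shelf 2: 24 + 6 + 6 = 36
  shelf 3: 20 + 5 = 25
This matches the lower bound, so 3 is optimal.

3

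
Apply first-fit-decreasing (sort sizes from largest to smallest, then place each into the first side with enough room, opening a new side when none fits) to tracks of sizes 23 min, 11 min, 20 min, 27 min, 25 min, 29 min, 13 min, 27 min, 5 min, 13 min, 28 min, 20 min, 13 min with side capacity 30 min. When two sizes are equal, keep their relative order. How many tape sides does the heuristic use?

Sorted descending: 29, 28, 27, 27, 25, 23, 20, 20, 13, 13, 13, 11, 5.
  29 → side 1 (new)  [load 29/30]
  28 → side 2 (new)  [load 28/30]
  27 → side 3 (new)  [load 27/30]
  27 → side 4 (new)  [load 27/30]
  25 → side 5 (new)  [load 25/30]
  23 → side 6 (new)  [load 23/30]
  20 → side 7 (new)  [load 20/30]
  20 → side 8 (new)  [load 20/30]
  13 → side 9 (new)  [load 13/30]
  13 → side 9  [load 26/30]
  13 → side 10 (new)  [load 13/30]
  11 → side 10  [load 24/30]
  5 → side 5  [load 30/30]
10 tape sides opened.

10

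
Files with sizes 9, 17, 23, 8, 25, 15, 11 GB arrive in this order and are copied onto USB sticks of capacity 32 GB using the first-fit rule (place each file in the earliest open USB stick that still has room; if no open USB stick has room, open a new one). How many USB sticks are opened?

4

  9 → USB stick 1 (new)  [load 9/32]
  17 → USB stick 1  [load 26/32]
  23 → USB stick 2 (new)  [load 23/32]
  8 → USB stick 2  [load 31/32]
  25 → USB stick 3 (new)  [load 25/32]
  15 → USB stick 4 (new)  [load 15/32]
  11 → USB stick 4  [load 26/32]
4 USB sticks opened.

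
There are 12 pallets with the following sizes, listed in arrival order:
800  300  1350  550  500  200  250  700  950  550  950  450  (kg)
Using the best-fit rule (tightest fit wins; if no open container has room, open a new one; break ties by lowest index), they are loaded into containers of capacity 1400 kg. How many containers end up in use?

6

  800 → container 1 (new)  [load 800/1400]
  300 → container 1  [load 1100/1400]
  1350 → container 2 (new)  [load 1350/1400]
  550 → container 3 (new)  [load 550/1400]
  500 → container 3  [load 1050/1400]
  200 → container 1  [load 1300/1400]
  250 → container 3  [load 1300/1400]
  700 → container 4 (new)  [load 700/1400]
  950 → container 5 (new)  [load 950/1400]
  550 → container 4  [load 1250/1400]
  950 → container 6 (new)  [load 950/1400]
  450 → container 5  [load 1400/1400]
6 containers opened.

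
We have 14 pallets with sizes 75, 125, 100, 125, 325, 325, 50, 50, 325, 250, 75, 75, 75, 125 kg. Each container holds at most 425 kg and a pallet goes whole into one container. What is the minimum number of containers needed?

6

Total = 325 + 325 + 325 + 250 + 125 + 125 + 125 + 100 + 75 + 75 + 75 + 75 + 50 + 50 = 2100 kg.
Lower bound: ⌈2100/425⌉ = 5 containers.
A packing using 6 containers:
  container 1: 325 + 100 = 425
  container 2: 325 + 75 = 400
  container 3: 325 + 75 = 400
  container 4: 250 + 125 + 50 = 425
  container 5: 125 + 125 + 75 + 75 = 400
  container 6: 50 = 50
No arrangement into 5 containers stays within capacity, so 6 is optimal.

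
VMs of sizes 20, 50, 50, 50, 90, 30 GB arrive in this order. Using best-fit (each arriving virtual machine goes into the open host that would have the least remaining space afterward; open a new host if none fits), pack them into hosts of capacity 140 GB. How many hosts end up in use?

  20 → host 1 (new)  [load 20/140]
  50 → host 1  [load 70/140]
  50 → host 1  [load 120/140]
  50 → host 2 (new)  [load 50/140]
  90 → host 2  [load 140/140]
  30 → host 3 (new)  [load 30/140]
3 hosts opened.

3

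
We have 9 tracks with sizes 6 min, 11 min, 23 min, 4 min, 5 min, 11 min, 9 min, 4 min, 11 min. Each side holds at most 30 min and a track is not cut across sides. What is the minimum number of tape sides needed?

3

Total = 23 + 11 + 11 + 11 + 9 + 6 + 5 + 4 + 4 = 84 min.
Lower bound: ⌈84/30⌉ = 3 tape sides.
A packing using 3 tape sides:
  side 1: 23 + 6 = 29
  side 2: 11 + 11 + 5 = 27
  side 3: 11 + 9 + 4 + 4 = 28
This matches the lower bound, so 3 is optimal.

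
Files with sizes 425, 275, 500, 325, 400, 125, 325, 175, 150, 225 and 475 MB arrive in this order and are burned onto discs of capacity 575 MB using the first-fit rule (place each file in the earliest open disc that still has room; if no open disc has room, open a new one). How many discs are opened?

  425 → disc 1 (new)  [load 425/575]
  275 → disc 2 (new)  [load 275/575]
  500 → disc 3 (new)  [load 500/575]
  325 → disc 4 (new)  [load 325/575]
  400 → disc 5 (new)  [load 400/575]
  125 → disc 1  [load 550/575]
  325 → disc 6 (new)  [load 325/575]
  175 → disc 2  [load 450/575]
  150 → disc 4  [load 475/575]
  225 → disc 6  [load 550/575]
  475 → disc 7 (new)  [load 475/575]
7 discs opened.

7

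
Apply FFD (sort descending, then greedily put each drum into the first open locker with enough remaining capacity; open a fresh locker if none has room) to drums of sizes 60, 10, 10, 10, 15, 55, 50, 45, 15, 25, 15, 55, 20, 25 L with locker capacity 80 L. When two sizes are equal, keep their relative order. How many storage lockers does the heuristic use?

Sorted descending: 60, 55, 55, 50, 45, 25, 25, 20, 15, 15, 15, 10, 10, 10.
  60 → locker 1 (new)  [load 60/80]
  55 → locker 2 (new)  [load 55/80]
  55 → locker 3 (new)  [load 55/80]
  50 → locker 4 (new)  [load 50/80]
  45 → locker 5 (new)  [load 45/80]
  25 → locker 2  [load 80/80]
  25 → locker 3  [load 80/80]
  20 → locker 1  [load 80/80]
  15 → locker 4  [load 65/80]
  15 → locker 4  [load 80/80]
  15 → locker 5  [load 60/80]
  10 → locker 5  [load 70/80]
  10 → locker 5  [load 80/80]
  10 → locker 6 (new)  [load 10/80]
6 storage lockers opened.

6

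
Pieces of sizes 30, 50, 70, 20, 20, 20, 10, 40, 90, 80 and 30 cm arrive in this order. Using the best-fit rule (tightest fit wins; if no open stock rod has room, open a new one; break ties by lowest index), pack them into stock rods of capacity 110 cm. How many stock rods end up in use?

5

  30 → stock rod 1 (new)  [load 30/110]
  50 → stock rod 1  [load 80/110]
  70 → stock rod 2 (new)  [load 70/110]
  20 → stock rod 1  [load 100/110]
  20 → stock rod 2  [load 90/110]
  20 → stock rod 2  [load 110/110]
  10 → stock rod 1  [load 110/110]
  40 → stock rod 3 (new)  [load 40/110]
  90 → stock rod 4 (new)  [load 90/110]
  80 → stock rod 5 (new)  [load 80/110]
  30 → stock rod 5  [load 110/110]
5 stock rods opened.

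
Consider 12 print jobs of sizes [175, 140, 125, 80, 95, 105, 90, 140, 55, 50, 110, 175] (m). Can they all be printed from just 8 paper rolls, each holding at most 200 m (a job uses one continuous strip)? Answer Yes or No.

A valid assignment using 8 paper rolls:
  roll 1: 175 = 175
  roll 2: 175 = 175
  roll 3: 140 + 55 = 195
  roll 4: 140 + 50 = 190
  roll 5: 125 = 125
  roll 6: 110 + 90 = 200
  roll 7: 105 + 95 = 200
  roll 8: 80 = 80
Every load is within 200 m, so 8 paper rolls suffice.

Yes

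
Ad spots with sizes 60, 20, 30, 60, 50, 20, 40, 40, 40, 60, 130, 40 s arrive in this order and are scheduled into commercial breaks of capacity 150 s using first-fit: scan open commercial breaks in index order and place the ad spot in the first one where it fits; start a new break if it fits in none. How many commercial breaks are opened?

5

  60 → break 1 (new)  [load 60/150]
  20 → break 1  [load 80/150]
  30 → break 1  [load 110/150]
  60 → break 2 (new)  [load 60/150]
  50 → break 2  [load 110/150]
  20 → break 1  [load 130/150]
  40 → break 2  [load 150/150]
  40 → break 3 (new)  [load 40/150]
  40 → break 3  [load 80/150]
  60 → break 3  [load 140/150]
  130 → break 4 (new)  [load 130/150]
  40 → break 5 (new)  [load 40/150]
5 commercial breaks opened.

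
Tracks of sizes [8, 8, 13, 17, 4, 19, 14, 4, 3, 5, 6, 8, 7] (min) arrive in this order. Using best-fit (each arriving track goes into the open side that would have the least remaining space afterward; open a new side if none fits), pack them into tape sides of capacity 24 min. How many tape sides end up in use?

  8 → side 1 (new)  [load 8/24]
  8 → side 1  [load 16/24]
  13 → side 2 (new)  [load 13/24]
  17 → side 3 (new)  [load 17/24]
  4 → side 3  [load 21/24]
  19 → side 4 (new)  [load 19/24]
  14 → side 5 (new)  [load 14/24]
  4 → side 4  [load 23/24]
  3 → side 3  [load 24/24]
  5 → side 1  [load 21/24]
  6 → side 5  [load 20/24]
  8 → side 2  [load 21/24]
  7 → side 6 (new)  [load 7/24]
6 tape sides opened.

6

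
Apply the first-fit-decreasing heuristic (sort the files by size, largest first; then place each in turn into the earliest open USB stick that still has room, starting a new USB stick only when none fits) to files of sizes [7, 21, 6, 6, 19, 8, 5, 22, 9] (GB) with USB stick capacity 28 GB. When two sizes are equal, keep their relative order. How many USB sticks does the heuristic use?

Sorted descending: 22, 21, 19, 9, 8, 7, 6, 6, 5.
  22 → USB stick 1 (new)  [load 22/28]
  21 → USB stick 2 (new)  [load 21/28]
  19 → USB stick 3 (new)  [load 19/28]
  9 → USB stick 3  [load 28/28]
  8 → USB stick 4 (new)  [load 8/28]
  7 → USB stick 2  [load 28/28]
  6 → USB stick 1  [load 28/28]
  6 → USB stick 4  [load 14/28]
  5 → USB stick 4  [load 19/28]
4 USB sticks opened.

4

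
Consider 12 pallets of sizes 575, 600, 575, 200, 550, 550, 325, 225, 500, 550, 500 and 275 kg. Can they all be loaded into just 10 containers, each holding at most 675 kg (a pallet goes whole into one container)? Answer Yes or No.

Yes

A valid assignment using 10 containers:
  container 1: 600 = 600
  container 2: 575 = 575
  container 3: 575 = 575
  container 4: 550 = 550
  container 5: 550 = 550
  container 6: 550 = 550
  container 7: 500 = 500
  container 8: 500 = 500
  container 9: 325 + 275 = 600
  container 10: 225 + 200 = 425
Every load is within 675 kg, so 10 containers suffice.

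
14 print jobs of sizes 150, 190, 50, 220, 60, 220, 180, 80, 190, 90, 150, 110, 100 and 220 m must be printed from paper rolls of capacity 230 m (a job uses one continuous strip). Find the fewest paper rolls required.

Total = 220 + 220 + 220 + 190 + 190 + 180 + 150 + 150 + 110 + 100 + 90 + 80 + 60 + 50 = 2010 m.
Lower bound: ⌈2010/230⌉ = 9 paper rolls.
A packing using 10 paper rolls:
  roll 1: 220 = 220
  roll 2: 220 = 220
  roll 3: 220 = 220
  roll 4: 190 = 190
  roll 5: 190 = 190
  roll 6: 180 + 50 = 230
  roll 7: 150 + 80 = 230
  roll 8: 150 + 60 = 210
  roll 9: 110 + 100 = 210
  roll 10: 90 = 90
No arrangement into 9 paper rolls stays within capacity, so 10 is optimal.

10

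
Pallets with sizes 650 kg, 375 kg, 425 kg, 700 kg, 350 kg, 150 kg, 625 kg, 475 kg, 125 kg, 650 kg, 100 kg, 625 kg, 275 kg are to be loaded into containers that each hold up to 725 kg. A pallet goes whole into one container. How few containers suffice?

Total = 700 + 650 + 650 + 625 + 625 + 475 + 425 + 375 + 350 + 275 + 150 + 125 + 100 = 5525 kg.
Lower bound: ⌈5525/725⌉ = 8 containers.
A packing using 9 containers:
  container 1: 700 = 700
  container 2: 650 = 650
  container 3: 650 = 650
  container 4: 625 + 100 = 725
  container 5: 625 = 625
  container 6: 475 + 150 = 625
  container 7: 425 + 275 = 700
  container 8: 375 + 350 = 725
  container 9: 125 = 125
No arrangement into 8 containers stays within capacity, so 9 is optimal.

9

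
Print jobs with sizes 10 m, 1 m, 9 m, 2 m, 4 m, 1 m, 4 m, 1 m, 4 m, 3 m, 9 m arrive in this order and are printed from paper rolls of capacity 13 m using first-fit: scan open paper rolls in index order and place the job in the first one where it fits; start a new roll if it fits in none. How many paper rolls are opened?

  10 → roll 1 (new)  [load 10/13]
  1 → roll 1  [load 11/13]
  9 → roll 2 (new)  [load 9/13]
  2 → roll 1  [load 13/13]
  4 → roll 2  [load 13/13]
  1 → roll 3 (new)  [load 1/13]
  4 → roll 3  [load 5/13]
  1 → roll 3  [load 6/13]
  4 → roll 3  [load 10/13]
  3 → roll 3  [load 13/13]
  9 → roll 4 (new)  [load 9/13]
4 paper rolls opened.

4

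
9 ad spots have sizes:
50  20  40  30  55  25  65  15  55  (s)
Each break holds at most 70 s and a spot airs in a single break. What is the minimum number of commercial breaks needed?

6

Total = 65 + 55 + 55 + 50 + 40 + 30 + 25 + 20 + 15 = 355 s.
Lower bound: ⌈355/70⌉ = 6 commercial breaks.
A packing using 6 commercial breaks:
  break 1: 65 = 65
  break 2: 55 + 15 = 70
  break 3: 55 = 55
  break 4: 50 + 20 = 70
  break 5: 40 + 30 = 70
  break 6: 25 = 25
This matches the lower bound, so 6 is optimal.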